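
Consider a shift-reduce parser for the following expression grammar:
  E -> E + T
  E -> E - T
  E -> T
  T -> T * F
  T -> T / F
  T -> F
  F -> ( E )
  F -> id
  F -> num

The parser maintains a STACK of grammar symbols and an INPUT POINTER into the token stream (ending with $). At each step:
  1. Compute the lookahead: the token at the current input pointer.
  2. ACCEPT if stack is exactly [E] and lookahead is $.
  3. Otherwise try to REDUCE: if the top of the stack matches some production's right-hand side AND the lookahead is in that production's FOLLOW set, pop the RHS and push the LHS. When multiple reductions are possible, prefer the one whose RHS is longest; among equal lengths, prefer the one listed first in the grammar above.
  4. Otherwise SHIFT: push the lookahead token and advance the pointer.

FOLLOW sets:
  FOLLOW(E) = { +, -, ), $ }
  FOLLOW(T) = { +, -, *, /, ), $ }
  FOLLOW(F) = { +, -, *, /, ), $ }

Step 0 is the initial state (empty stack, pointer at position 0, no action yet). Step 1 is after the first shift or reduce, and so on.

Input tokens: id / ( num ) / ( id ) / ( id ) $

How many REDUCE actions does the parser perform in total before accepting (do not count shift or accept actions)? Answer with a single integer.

Step 1: shift id. Stack=[id] ptr=1 lookahead=/ remaining=[/ ( num ) / ( id ) / ( id ) $]
Step 2: reduce F->id. Stack=[F] ptr=1 lookahead=/ remaining=[/ ( num ) / ( id ) / ( id ) $]
Step 3: reduce T->F. Stack=[T] ptr=1 lookahead=/ remaining=[/ ( num ) / ( id ) / ( id ) $]
Step 4: shift /. Stack=[T /] ptr=2 lookahead=( remaining=[( num ) / ( id ) / ( id ) $]
Step 5: shift (. Stack=[T / (] ptr=3 lookahead=num remaining=[num ) / ( id ) / ( id ) $]
Step 6: shift num. Stack=[T / ( num] ptr=4 lookahead=) remaining=[) / ( id ) / ( id ) $]
Step 7: reduce F->num. Stack=[T / ( F] ptr=4 lookahead=) remaining=[) / ( id ) / ( id ) $]
Step 8: reduce T->F. Stack=[T / ( T] ptr=4 lookahead=) remaining=[) / ( id ) / ( id ) $]
Step 9: reduce E->T. Stack=[T / ( E] ptr=4 lookahead=) remaining=[) / ( id ) / ( id ) $]
Step 10: shift ). Stack=[T / ( E )] ptr=5 lookahead=/ remaining=[/ ( id ) / ( id ) $]
Step 11: reduce F->( E ). Stack=[T / F] ptr=5 lookahead=/ remaining=[/ ( id ) / ( id ) $]
Step 12: reduce T->T / F. Stack=[T] ptr=5 lookahead=/ remaining=[/ ( id ) / ( id ) $]
Step 13: shift /. Stack=[T /] ptr=6 lookahead=( remaining=[( id ) / ( id ) $]
Step 14: shift (. Stack=[T / (] ptr=7 lookahead=id remaining=[id ) / ( id ) $]
Step 15: shift id. Stack=[T / ( id] ptr=8 lookahead=) remaining=[) / ( id ) $]
Step 16: reduce F->id. Stack=[T / ( F] ptr=8 lookahead=) remaining=[) / ( id ) $]
Step 17: reduce T->F. Stack=[T / ( T] ptr=8 lookahead=) remaining=[) / ( id ) $]
Step 18: reduce E->T. Stack=[T / ( E] ptr=8 lookahead=) remaining=[) / ( id ) $]
Step 19: shift ). Stack=[T / ( E )] ptr=9 lookahead=/ remaining=[/ ( id ) $]
Step 20: reduce F->( E ). Stack=[T / F] ptr=9 lookahead=/ remaining=[/ ( id ) $]
Step 21: reduce T->T / F. Stack=[T] ptr=9 lookahead=/ remaining=[/ ( id ) $]
Step 22: shift /. Stack=[T /] ptr=10 lookahead=( remaining=[( id ) $]
Step 23: shift (. Stack=[T / (] ptr=11 lookahead=id remaining=[id ) $]
Step 24: shift id. Stack=[T / ( id] ptr=12 lookahead=) remaining=[) $]
Step 25: reduce F->id. Stack=[T / ( F] ptr=12 lookahead=) remaining=[) $]
Step 26: reduce T->F. Stack=[T / ( T] ptr=12 lookahead=) remaining=[) $]
Step 27: reduce E->T. Stack=[T / ( E] ptr=12 lookahead=) remaining=[) $]
Step 28: shift ). Stack=[T / ( E )] ptr=13 lookahead=$ remaining=[$]
Step 29: reduce F->( E ). Stack=[T / F] ptr=13 lookahead=$ remaining=[$]
Step 30: reduce T->T / F. Stack=[T] ptr=13 lookahead=$ remaining=[$]
Step 31: reduce E->T. Stack=[E] ptr=13 lookahead=$ remaining=[$]
Step 32: accept. Stack=[E] ptr=13 lookahead=$ remaining=[$]

Answer: 18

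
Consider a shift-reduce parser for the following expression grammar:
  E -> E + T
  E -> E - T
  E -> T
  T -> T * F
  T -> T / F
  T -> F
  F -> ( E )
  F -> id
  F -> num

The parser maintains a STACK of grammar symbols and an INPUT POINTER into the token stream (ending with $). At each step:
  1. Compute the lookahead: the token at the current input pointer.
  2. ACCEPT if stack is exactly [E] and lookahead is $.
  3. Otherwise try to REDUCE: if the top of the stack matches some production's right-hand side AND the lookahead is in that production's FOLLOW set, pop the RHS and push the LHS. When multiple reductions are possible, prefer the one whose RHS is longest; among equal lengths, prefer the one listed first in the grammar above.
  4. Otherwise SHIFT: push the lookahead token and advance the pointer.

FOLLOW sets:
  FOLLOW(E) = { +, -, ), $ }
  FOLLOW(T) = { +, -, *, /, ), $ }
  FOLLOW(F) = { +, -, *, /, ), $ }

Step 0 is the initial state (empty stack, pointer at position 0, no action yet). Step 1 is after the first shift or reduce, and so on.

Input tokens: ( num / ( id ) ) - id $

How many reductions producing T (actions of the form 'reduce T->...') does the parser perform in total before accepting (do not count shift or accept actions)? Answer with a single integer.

Step 1: shift (. Stack=[(] ptr=1 lookahead=num remaining=[num / ( id ) ) - id $]
Step 2: shift num. Stack=[( num] ptr=2 lookahead=/ remaining=[/ ( id ) ) - id $]
Step 3: reduce F->num. Stack=[( F] ptr=2 lookahead=/ remaining=[/ ( id ) ) - id $]
Step 4: reduce T->F. Stack=[( T] ptr=2 lookahead=/ remaining=[/ ( id ) ) - id $]
Step 5: shift /. Stack=[( T /] ptr=3 lookahead=( remaining=[( id ) ) - id $]
Step 6: shift (. Stack=[( T / (] ptr=4 lookahead=id remaining=[id ) ) - id $]
Step 7: shift id. Stack=[( T / ( id] ptr=5 lookahead=) remaining=[) ) - id $]
Step 8: reduce F->id. Stack=[( T / ( F] ptr=5 lookahead=) remaining=[) ) - id $]
Step 9: reduce T->F. Stack=[( T / ( T] ptr=5 lookahead=) remaining=[) ) - id $]
Step 10: reduce E->T. Stack=[( T / ( E] ptr=5 lookahead=) remaining=[) ) - id $]
Step 11: shift ). Stack=[( T / ( E )] ptr=6 lookahead=) remaining=[) - id $]
Step 12: reduce F->( E ). Stack=[( T / F] ptr=6 lookahead=) remaining=[) - id $]
Step 13: reduce T->T / F. Stack=[( T] ptr=6 lookahead=) remaining=[) - id $]
Step 14: reduce E->T. Stack=[( E] ptr=6 lookahead=) remaining=[) - id $]
Step 15: shift ). Stack=[( E )] ptr=7 lookahead=- remaining=[- id $]
Step 16: reduce F->( E ). Stack=[F] ptr=7 lookahead=- remaining=[- id $]
Step 17: reduce T->F. Stack=[T] ptr=7 lookahead=- remaining=[- id $]
Step 18: reduce E->T. Stack=[E] ptr=7 lookahead=- remaining=[- id $]
Step 19: shift -. Stack=[E -] ptr=8 lookahead=id remaining=[id $]
Step 20: shift id. Stack=[E - id] ptr=9 lookahead=$ remaining=[$]
Step 21: reduce F->id. Stack=[E - F] ptr=9 lookahead=$ remaining=[$]
Step 22: reduce T->F. Stack=[E - T] ptr=9 lookahead=$ remaining=[$]
Step 23: reduce E->E - T. Stack=[E] ptr=9 lookahead=$ remaining=[$]
Step 24: accept. Stack=[E] ptr=9 lookahead=$ remaining=[$]

Answer: 5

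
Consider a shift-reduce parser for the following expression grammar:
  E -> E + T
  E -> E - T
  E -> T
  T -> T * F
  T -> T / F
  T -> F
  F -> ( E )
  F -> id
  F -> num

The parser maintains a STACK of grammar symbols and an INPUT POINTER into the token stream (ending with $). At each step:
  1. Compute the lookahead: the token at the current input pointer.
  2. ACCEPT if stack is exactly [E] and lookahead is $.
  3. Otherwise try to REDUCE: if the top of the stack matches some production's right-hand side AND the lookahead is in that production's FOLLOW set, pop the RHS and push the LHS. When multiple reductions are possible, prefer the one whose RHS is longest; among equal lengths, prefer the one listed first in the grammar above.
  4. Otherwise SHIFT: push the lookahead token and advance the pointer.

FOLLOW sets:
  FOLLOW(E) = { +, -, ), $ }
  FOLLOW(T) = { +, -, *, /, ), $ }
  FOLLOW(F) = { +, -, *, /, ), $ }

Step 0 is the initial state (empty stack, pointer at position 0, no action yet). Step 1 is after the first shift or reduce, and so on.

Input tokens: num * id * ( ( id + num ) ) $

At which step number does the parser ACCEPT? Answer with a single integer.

Answer: 28

Derivation:
Step 1: shift num. Stack=[num] ptr=1 lookahead=* remaining=[* id * ( ( id + num ) ) $]
Step 2: reduce F->num. Stack=[F] ptr=1 lookahead=* remaining=[* id * ( ( id + num ) ) $]
Step 3: reduce T->F. Stack=[T] ptr=1 lookahead=* remaining=[* id * ( ( id + num ) ) $]
Step 4: shift *. Stack=[T *] ptr=2 lookahead=id remaining=[id * ( ( id + num ) ) $]
Step 5: shift id. Stack=[T * id] ptr=3 lookahead=* remaining=[* ( ( id + num ) ) $]
Step 6: reduce F->id. Stack=[T * F] ptr=3 lookahead=* remaining=[* ( ( id + num ) ) $]
Step 7: reduce T->T * F. Stack=[T] ptr=3 lookahead=* remaining=[* ( ( id + num ) ) $]
Step 8: shift *. Stack=[T *] ptr=4 lookahead=( remaining=[( ( id + num ) ) $]
Step 9: shift (. Stack=[T * (] ptr=5 lookahead=( remaining=[( id + num ) ) $]
Step 10: shift (. Stack=[T * ( (] ptr=6 lookahead=id remaining=[id + num ) ) $]
Step 11: shift id. Stack=[T * ( ( id] ptr=7 lookahead=+ remaining=[+ num ) ) $]
Step 12: reduce F->id. Stack=[T * ( ( F] ptr=7 lookahead=+ remaining=[+ num ) ) $]
Step 13: reduce T->F. Stack=[T * ( ( T] ptr=7 lookahead=+ remaining=[+ num ) ) $]
Step 14: reduce E->T. Stack=[T * ( ( E] ptr=7 lookahead=+ remaining=[+ num ) ) $]
Step 15: shift +. Stack=[T * ( ( E +] ptr=8 lookahead=num remaining=[num ) ) $]
Step 16: shift num. Stack=[T * ( ( E + num] ptr=9 lookahead=) remaining=[) ) $]
Step 17: reduce F->num. Stack=[T * ( ( E + F] ptr=9 lookahead=) remaining=[) ) $]
Step 18: reduce T->F. Stack=[T * ( ( E + T] ptr=9 lookahead=) remaining=[) ) $]
Step 19: reduce E->E + T. Stack=[T * ( ( E] ptr=9 lookahead=) remaining=[) ) $]
Step 20: shift ). Stack=[T * ( ( E )] ptr=10 lookahead=) remaining=[) $]
Step 21: reduce F->( E ). Stack=[T * ( F] ptr=10 lookahead=) remaining=[) $]
Step 22: reduce T->F. Stack=[T * ( T] ptr=10 lookahead=) remaining=[) $]
Step 23: reduce E->T. Stack=[T * ( E] ptr=10 lookahead=) remaining=[) $]
Step 24: shift ). Stack=[T * ( E )] ptr=11 lookahead=$ remaining=[$]
Step 25: reduce F->( E ). Stack=[T * F] ptr=11 lookahead=$ remaining=[$]
Step 26: reduce T->T * F. Stack=[T] ptr=11 lookahead=$ remaining=[$]
Step 27: reduce E->T. Stack=[E] ptr=11 lookahead=$ remaining=[$]
Step 28: accept. Stack=[E] ptr=11 lookahead=$ remaining=[$]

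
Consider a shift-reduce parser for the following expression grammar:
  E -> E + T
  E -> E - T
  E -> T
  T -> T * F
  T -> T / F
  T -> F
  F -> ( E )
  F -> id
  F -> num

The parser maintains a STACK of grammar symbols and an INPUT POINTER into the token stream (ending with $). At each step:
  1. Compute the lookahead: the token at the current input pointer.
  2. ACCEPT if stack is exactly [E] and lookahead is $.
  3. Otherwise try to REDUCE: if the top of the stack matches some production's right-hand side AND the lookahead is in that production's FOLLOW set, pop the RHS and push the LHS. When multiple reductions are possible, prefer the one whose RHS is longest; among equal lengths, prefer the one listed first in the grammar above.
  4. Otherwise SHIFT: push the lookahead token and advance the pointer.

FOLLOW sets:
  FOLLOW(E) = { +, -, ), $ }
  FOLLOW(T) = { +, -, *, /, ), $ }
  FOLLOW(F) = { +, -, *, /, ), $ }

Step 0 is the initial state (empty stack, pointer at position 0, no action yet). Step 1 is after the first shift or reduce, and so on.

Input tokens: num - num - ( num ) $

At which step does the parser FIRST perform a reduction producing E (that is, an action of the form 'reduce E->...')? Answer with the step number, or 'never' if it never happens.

Step 1: shift num. Stack=[num] ptr=1 lookahead=- remaining=[- num - ( num ) $]
Step 2: reduce F->num. Stack=[F] ptr=1 lookahead=- remaining=[- num - ( num ) $]
Step 3: reduce T->F. Stack=[T] ptr=1 lookahead=- remaining=[- num - ( num ) $]
Step 4: reduce E->T. Stack=[E] ptr=1 lookahead=- remaining=[- num - ( num ) $]

Answer: 4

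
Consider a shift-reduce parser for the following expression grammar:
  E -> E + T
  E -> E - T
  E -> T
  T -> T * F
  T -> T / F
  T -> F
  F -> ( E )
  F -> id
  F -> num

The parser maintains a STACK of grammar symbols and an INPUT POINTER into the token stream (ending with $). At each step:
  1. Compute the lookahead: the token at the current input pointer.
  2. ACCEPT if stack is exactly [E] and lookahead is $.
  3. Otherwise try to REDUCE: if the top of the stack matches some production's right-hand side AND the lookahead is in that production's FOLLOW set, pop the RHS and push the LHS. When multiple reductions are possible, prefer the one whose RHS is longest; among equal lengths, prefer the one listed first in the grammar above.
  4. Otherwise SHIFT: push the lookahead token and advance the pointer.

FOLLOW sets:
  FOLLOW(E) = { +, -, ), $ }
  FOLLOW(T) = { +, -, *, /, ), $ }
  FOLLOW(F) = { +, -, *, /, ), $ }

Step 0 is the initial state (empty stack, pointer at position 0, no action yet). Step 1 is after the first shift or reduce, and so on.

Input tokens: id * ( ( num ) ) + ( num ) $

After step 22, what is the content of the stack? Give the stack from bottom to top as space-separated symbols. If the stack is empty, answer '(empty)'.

Answer: E + ( F

Derivation:
Step 1: shift id. Stack=[id] ptr=1 lookahead=* remaining=[* ( ( num ) ) + ( num ) $]
Step 2: reduce F->id. Stack=[F] ptr=1 lookahead=* remaining=[* ( ( num ) ) + ( num ) $]
Step 3: reduce T->F. Stack=[T] ptr=1 lookahead=* remaining=[* ( ( num ) ) + ( num ) $]
Step 4: shift *. Stack=[T *] ptr=2 lookahead=( remaining=[( ( num ) ) + ( num ) $]
Step 5: shift (. Stack=[T * (] ptr=3 lookahead=( remaining=[( num ) ) + ( num ) $]
Step 6: shift (. Stack=[T * ( (] ptr=4 lookahead=num remaining=[num ) ) + ( num ) $]
Step 7: shift num. Stack=[T * ( ( num] ptr=5 lookahead=) remaining=[) ) + ( num ) $]
Step 8: reduce F->num. Stack=[T * ( ( F] ptr=5 lookahead=) remaining=[) ) + ( num ) $]
Step 9: reduce T->F. Stack=[T * ( ( T] ptr=5 lookahead=) remaining=[) ) + ( num ) $]
Step 10: reduce E->T. Stack=[T * ( ( E] ptr=5 lookahead=) remaining=[) ) + ( num ) $]
Step 11: shift ). Stack=[T * ( ( E )] ptr=6 lookahead=) remaining=[) + ( num ) $]
Step 12: reduce F->( E ). Stack=[T * ( F] ptr=6 lookahead=) remaining=[) + ( num ) $]
Step 13: reduce T->F. Stack=[T * ( T] ptr=6 lookahead=) remaining=[) + ( num ) $]
Step 14: reduce E->T. Stack=[T * ( E] ptr=6 lookahead=) remaining=[) + ( num ) $]
Step 15: shift ). Stack=[T * ( E )] ptr=7 lookahead=+ remaining=[+ ( num ) $]
Step 16: reduce F->( E ). Stack=[T * F] ptr=7 lookahead=+ remaining=[+ ( num ) $]
Step 17: reduce T->T * F. Stack=[T] ptr=7 lookahead=+ remaining=[+ ( num ) $]
Step 18: reduce E->T. Stack=[E] ptr=7 lookahead=+ remaining=[+ ( num ) $]
Step 19: shift +. Stack=[E +] ptr=8 lookahead=( remaining=[( num ) $]
Step 20: shift (. Stack=[E + (] ptr=9 lookahead=num remaining=[num ) $]
Step 21: shift num. Stack=[E + ( num] ptr=10 lookahead=) remaining=[) $]
Step 22: reduce F->num. Stack=[E + ( F] ptr=10 lookahead=) remaining=[) $]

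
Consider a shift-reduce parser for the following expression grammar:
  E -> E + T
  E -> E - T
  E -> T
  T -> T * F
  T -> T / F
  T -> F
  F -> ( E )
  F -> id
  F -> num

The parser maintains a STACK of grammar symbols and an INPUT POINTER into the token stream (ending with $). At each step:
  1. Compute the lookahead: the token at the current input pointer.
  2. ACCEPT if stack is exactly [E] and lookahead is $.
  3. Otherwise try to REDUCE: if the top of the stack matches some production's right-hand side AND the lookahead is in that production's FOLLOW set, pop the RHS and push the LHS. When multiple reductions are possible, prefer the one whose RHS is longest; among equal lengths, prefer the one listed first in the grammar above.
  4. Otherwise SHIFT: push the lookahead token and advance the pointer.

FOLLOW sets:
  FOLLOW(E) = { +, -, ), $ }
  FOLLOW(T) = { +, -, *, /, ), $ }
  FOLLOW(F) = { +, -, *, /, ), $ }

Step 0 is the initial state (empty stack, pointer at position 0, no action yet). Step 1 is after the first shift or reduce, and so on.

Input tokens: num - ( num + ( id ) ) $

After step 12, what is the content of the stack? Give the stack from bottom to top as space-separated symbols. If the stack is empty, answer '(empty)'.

Step 1: shift num. Stack=[num] ptr=1 lookahead=- remaining=[- ( num + ( id ) ) $]
Step 2: reduce F->num. Stack=[F] ptr=1 lookahead=- remaining=[- ( num + ( id ) ) $]
Step 3: reduce T->F. Stack=[T] ptr=1 lookahead=- remaining=[- ( num + ( id ) ) $]
Step 4: reduce E->T. Stack=[E] ptr=1 lookahead=- remaining=[- ( num + ( id ) ) $]
Step 5: shift -. Stack=[E -] ptr=2 lookahead=( remaining=[( num + ( id ) ) $]
Step 6: shift (. Stack=[E - (] ptr=3 lookahead=num remaining=[num + ( id ) ) $]
Step 7: shift num. Stack=[E - ( num] ptr=4 lookahead=+ remaining=[+ ( id ) ) $]
Step 8: reduce F->num. Stack=[E - ( F] ptr=4 lookahead=+ remaining=[+ ( id ) ) $]
Step 9: reduce T->F. Stack=[E - ( T] ptr=4 lookahead=+ remaining=[+ ( id ) ) $]
Step 10: reduce E->T. Stack=[E - ( E] ptr=4 lookahead=+ remaining=[+ ( id ) ) $]
Step 11: shift +. Stack=[E - ( E +] ptr=5 lookahead=( remaining=[( id ) ) $]
Step 12: shift (. Stack=[E - ( E + (] ptr=6 lookahead=id remaining=[id ) ) $]

Answer: E - ( E + (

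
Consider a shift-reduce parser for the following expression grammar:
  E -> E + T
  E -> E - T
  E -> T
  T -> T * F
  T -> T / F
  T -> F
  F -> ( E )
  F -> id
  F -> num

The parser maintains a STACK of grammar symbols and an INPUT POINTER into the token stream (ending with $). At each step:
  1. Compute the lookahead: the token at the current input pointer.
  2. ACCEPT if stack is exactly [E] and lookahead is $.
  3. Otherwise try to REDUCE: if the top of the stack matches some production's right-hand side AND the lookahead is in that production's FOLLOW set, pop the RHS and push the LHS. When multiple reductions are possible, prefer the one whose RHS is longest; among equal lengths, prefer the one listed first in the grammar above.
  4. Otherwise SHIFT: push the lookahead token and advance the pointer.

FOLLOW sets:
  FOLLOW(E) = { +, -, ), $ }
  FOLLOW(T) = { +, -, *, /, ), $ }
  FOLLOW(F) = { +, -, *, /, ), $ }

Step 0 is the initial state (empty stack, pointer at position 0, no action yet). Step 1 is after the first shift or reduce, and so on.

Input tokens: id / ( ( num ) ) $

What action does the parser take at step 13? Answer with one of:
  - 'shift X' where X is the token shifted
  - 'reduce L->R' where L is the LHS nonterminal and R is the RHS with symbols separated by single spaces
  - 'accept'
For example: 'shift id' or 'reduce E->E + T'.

Answer: reduce T->F

Derivation:
Step 1: shift id. Stack=[id] ptr=1 lookahead=/ remaining=[/ ( ( num ) ) $]
Step 2: reduce F->id. Stack=[F] ptr=1 lookahead=/ remaining=[/ ( ( num ) ) $]
Step 3: reduce T->F. Stack=[T] ptr=1 lookahead=/ remaining=[/ ( ( num ) ) $]
Step 4: shift /. Stack=[T /] ptr=2 lookahead=( remaining=[( ( num ) ) $]
Step 5: shift (. Stack=[T / (] ptr=3 lookahead=( remaining=[( num ) ) $]
Step 6: shift (. Stack=[T / ( (] ptr=4 lookahead=num remaining=[num ) ) $]
Step 7: shift num. Stack=[T / ( ( num] ptr=5 lookahead=) remaining=[) ) $]
Step 8: reduce F->num. Stack=[T / ( ( F] ptr=5 lookahead=) remaining=[) ) $]
Step 9: reduce T->F. Stack=[T / ( ( T] ptr=5 lookahead=) remaining=[) ) $]
Step 10: reduce E->T. Stack=[T / ( ( E] ptr=5 lookahead=) remaining=[) ) $]
Step 11: shift ). Stack=[T / ( ( E )] ptr=6 lookahead=) remaining=[) $]
Step 12: reduce F->( E ). Stack=[T / ( F] ptr=6 lookahead=) remaining=[) $]
Step 13: reduce T->F. Stack=[T / ( T] ptr=6 lookahead=) remaining=[) $]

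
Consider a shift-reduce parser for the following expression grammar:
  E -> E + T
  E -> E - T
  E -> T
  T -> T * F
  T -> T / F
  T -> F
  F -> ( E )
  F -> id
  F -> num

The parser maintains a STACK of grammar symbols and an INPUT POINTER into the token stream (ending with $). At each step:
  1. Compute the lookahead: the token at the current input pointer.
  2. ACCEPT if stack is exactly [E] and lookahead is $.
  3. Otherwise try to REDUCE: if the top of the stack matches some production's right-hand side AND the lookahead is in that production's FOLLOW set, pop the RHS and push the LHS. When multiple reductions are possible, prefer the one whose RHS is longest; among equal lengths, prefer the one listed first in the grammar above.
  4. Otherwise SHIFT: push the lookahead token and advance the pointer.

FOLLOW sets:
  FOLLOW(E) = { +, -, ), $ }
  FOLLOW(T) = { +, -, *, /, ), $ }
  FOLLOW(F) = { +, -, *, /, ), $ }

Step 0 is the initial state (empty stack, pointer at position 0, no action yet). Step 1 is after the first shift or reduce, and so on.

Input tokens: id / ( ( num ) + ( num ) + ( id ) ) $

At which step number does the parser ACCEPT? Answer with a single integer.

Step 1: shift id. Stack=[id] ptr=1 lookahead=/ remaining=[/ ( ( num ) + ( num ) + ( id ) ) $]
Step 2: reduce F->id. Stack=[F] ptr=1 lookahead=/ remaining=[/ ( ( num ) + ( num ) + ( id ) ) $]
Step 3: reduce T->F. Stack=[T] ptr=1 lookahead=/ remaining=[/ ( ( num ) + ( num ) + ( id ) ) $]
Step 4: shift /. Stack=[T /] ptr=2 lookahead=( remaining=[( ( num ) + ( num ) + ( id ) ) $]
Step 5: shift (. Stack=[T / (] ptr=3 lookahead=( remaining=[( num ) + ( num ) + ( id ) ) $]
Step 6: shift (. Stack=[T / ( (] ptr=4 lookahead=num remaining=[num ) + ( num ) + ( id ) ) $]
Step 7: shift num. Stack=[T / ( ( num] ptr=5 lookahead=) remaining=[) + ( num ) + ( id ) ) $]
Step 8: reduce F->num. Stack=[T / ( ( F] ptr=5 lookahead=) remaining=[) + ( num ) + ( id ) ) $]
Step 9: reduce T->F. Stack=[T / ( ( T] ptr=5 lookahead=) remaining=[) + ( num ) + ( id ) ) $]
Step 10: reduce E->T. Stack=[T / ( ( E] ptr=5 lookahead=) remaining=[) + ( num ) + ( id ) ) $]
Step 11: shift ). Stack=[T / ( ( E )] ptr=6 lookahead=+ remaining=[+ ( num ) + ( id ) ) $]
Step 12: reduce F->( E ). Stack=[T / ( F] ptr=6 lookahead=+ remaining=[+ ( num ) + ( id ) ) $]
Step 13: reduce T->F. Stack=[T / ( T] ptr=6 lookahead=+ remaining=[+ ( num ) + ( id ) ) $]
Step 14: reduce E->T. Stack=[T / ( E] ptr=6 lookahead=+ remaining=[+ ( num ) + ( id ) ) $]
Step 15: shift +. Stack=[T / ( E +] ptr=7 lookahead=( remaining=[( num ) + ( id ) ) $]
Step 16: shift (. Stack=[T / ( E + (] ptr=8 lookahead=num remaining=[num ) + ( id ) ) $]
Step 17: shift num. Stack=[T / ( E + ( num] ptr=9 lookahead=) remaining=[) + ( id ) ) $]
Step 18: reduce F->num. Stack=[T / ( E + ( F] ptr=9 lookahead=) remaining=[) + ( id ) ) $]
Step 19: reduce T->F. Stack=[T / ( E + ( T] ptr=9 lookahead=) remaining=[) + ( id ) ) $]
Step 20: reduce E->T. Stack=[T / ( E + ( E] ptr=9 lookahead=) remaining=[) + ( id ) ) $]
Step 21: shift ). Stack=[T / ( E + ( E )] ptr=10 lookahead=+ remaining=[+ ( id ) ) $]
Step 22: reduce F->( E ). Stack=[T / ( E + F] ptr=10 lookahead=+ remaining=[+ ( id ) ) $]
Step 23: reduce T->F. Stack=[T / ( E + T] ptr=10 lookahead=+ remaining=[+ ( id ) ) $]
Step 24: reduce E->E + T. Stack=[T / ( E] ptr=10 lookahead=+ remaining=[+ ( id ) ) $]
Step 25: shift +. Stack=[T / ( E +] ptr=11 lookahead=( remaining=[( id ) ) $]
Step 26: shift (. Stack=[T / ( E + (] ptr=12 lookahead=id remaining=[id ) ) $]
Step 27: shift id. Stack=[T / ( E + ( id] ptr=13 lookahead=) remaining=[) ) $]
Step 28: reduce F->id. Stack=[T / ( E + ( F] ptr=13 lookahead=) remaining=[) ) $]
Step 29: reduce T->F. Stack=[T / ( E + ( T] ptr=13 lookahead=) remaining=[) ) $]
Step 30: reduce E->T. Stack=[T / ( E + ( E] ptr=13 lookahead=) remaining=[) ) $]
Step 31: shift ). Stack=[T / ( E + ( E )] ptr=14 lookahead=) remaining=[) $]
Step 32: reduce F->( E ). Stack=[T / ( E + F] ptr=14 lookahead=) remaining=[) $]
Step 33: reduce T->F. Stack=[T / ( E + T] ptr=14 lookahead=) remaining=[) $]
Step 34: reduce E->E + T. Stack=[T / ( E] ptr=14 lookahead=) remaining=[) $]
Step 35: shift ). Stack=[T / ( E )] ptr=15 lookahead=$ remaining=[$]
Step 36: reduce F->( E ). Stack=[T / F] ptr=15 lookahead=$ remaining=[$]
Step 37: reduce T->T / F. Stack=[T] ptr=15 lookahead=$ remaining=[$]
Step 38: reduce E->T. Stack=[E] ptr=15 lookahead=$ remaining=[$]
Step 39: accept. Stack=[E] ptr=15 lookahead=$ remaining=[$]

Answer: 39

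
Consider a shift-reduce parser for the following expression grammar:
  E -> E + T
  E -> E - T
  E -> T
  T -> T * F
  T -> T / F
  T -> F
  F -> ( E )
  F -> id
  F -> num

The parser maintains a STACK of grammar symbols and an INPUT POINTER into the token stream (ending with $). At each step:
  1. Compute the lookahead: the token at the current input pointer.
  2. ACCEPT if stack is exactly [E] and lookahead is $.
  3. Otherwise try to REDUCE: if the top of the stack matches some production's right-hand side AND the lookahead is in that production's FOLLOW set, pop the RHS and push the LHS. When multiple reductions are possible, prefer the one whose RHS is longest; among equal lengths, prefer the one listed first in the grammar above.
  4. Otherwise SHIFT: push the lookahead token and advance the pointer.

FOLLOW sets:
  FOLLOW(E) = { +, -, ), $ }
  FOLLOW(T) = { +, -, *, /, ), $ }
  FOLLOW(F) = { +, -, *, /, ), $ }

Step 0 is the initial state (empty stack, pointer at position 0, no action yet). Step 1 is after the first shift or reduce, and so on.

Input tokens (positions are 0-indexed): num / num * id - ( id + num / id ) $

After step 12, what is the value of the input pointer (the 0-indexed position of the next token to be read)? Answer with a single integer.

Answer: 5

Derivation:
Step 1: shift num. Stack=[num] ptr=1 lookahead=/ remaining=[/ num * id - ( id + num / id ) $]
Step 2: reduce F->num. Stack=[F] ptr=1 lookahead=/ remaining=[/ num * id - ( id + num / id ) $]
Step 3: reduce T->F. Stack=[T] ptr=1 lookahead=/ remaining=[/ num * id - ( id + num / id ) $]
Step 4: shift /. Stack=[T /] ptr=2 lookahead=num remaining=[num * id - ( id + num / id ) $]
Step 5: shift num. Stack=[T / num] ptr=3 lookahead=* remaining=[* id - ( id + num / id ) $]
Step 6: reduce F->num. Stack=[T / F] ptr=3 lookahead=* remaining=[* id - ( id + num / id ) $]
Step 7: reduce T->T / F. Stack=[T] ptr=3 lookahead=* remaining=[* id - ( id + num / id ) $]
Step 8: shift *. Stack=[T *] ptr=4 lookahead=id remaining=[id - ( id + num / id ) $]
Step 9: shift id. Stack=[T * id] ptr=5 lookahead=- remaining=[- ( id + num / id ) $]
Step 10: reduce F->id. Stack=[T * F] ptr=5 lookahead=- remaining=[- ( id + num / id ) $]
Step 11: reduce T->T * F. Stack=[T] ptr=5 lookahead=- remaining=[- ( id + num / id ) $]
Step 12: reduce E->T. Stack=[E] ptr=5 lookahead=- remaining=[- ( id + num / id ) $]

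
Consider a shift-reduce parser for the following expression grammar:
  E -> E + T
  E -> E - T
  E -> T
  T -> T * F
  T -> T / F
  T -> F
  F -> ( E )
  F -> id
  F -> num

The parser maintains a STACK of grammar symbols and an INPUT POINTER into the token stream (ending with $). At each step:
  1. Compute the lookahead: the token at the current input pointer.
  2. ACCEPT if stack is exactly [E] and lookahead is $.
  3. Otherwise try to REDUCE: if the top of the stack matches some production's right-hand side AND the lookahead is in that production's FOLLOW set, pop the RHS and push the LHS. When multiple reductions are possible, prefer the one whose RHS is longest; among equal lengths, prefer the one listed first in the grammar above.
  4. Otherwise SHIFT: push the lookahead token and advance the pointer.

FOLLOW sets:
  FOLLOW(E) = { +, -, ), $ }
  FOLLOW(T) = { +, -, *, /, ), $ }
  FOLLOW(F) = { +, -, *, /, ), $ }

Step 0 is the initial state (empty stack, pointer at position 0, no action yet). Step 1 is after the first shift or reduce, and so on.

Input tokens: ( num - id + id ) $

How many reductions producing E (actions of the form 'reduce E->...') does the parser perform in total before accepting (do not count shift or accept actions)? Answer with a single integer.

Answer: 4

Derivation:
Step 1: shift (. Stack=[(] ptr=1 lookahead=num remaining=[num - id + id ) $]
Step 2: shift num. Stack=[( num] ptr=2 lookahead=- remaining=[- id + id ) $]
Step 3: reduce F->num. Stack=[( F] ptr=2 lookahead=- remaining=[- id + id ) $]
Step 4: reduce T->F. Stack=[( T] ptr=2 lookahead=- remaining=[- id + id ) $]
Step 5: reduce E->T. Stack=[( E] ptr=2 lookahead=- remaining=[- id + id ) $]
Step 6: shift -. Stack=[( E -] ptr=3 lookahead=id remaining=[id + id ) $]
Step 7: shift id. Stack=[( E - id] ptr=4 lookahead=+ remaining=[+ id ) $]
Step 8: reduce F->id. Stack=[( E - F] ptr=4 lookahead=+ remaining=[+ id ) $]
Step 9: reduce T->F. Stack=[( E - T] ptr=4 lookahead=+ remaining=[+ id ) $]
Step 10: reduce E->E - T. Stack=[( E] ptr=4 lookahead=+ remaining=[+ id ) $]
Step 11: shift +. Stack=[( E +] ptr=5 lookahead=id remaining=[id ) $]
Step 12: shift id. Stack=[( E + id] ptr=6 lookahead=) remaining=[) $]
Step 13: reduce F->id. Stack=[( E + F] ptr=6 lookahead=) remaining=[) $]
Step 14: reduce T->F. Stack=[( E + T] ptr=6 lookahead=) remaining=[) $]
Step 15: reduce E->E + T. Stack=[( E] ptr=6 lookahead=) remaining=[) $]
Step 16: shift ). Stack=[( E )] ptr=7 lookahead=$ remaining=[$]
Step 17: reduce F->( E ). Stack=[F] ptr=7 lookahead=$ remaining=[$]
Step 18: reduce T->F. Stack=[T] ptr=7 lookahead=$ remaining=[$]
Step 19: reduce E->T. Stack=[E] ptr=7 lookahead=$ remaining=[$]
Step 20: accept. Stack=[E] ptr=7 lookahead=$ remaining=[$]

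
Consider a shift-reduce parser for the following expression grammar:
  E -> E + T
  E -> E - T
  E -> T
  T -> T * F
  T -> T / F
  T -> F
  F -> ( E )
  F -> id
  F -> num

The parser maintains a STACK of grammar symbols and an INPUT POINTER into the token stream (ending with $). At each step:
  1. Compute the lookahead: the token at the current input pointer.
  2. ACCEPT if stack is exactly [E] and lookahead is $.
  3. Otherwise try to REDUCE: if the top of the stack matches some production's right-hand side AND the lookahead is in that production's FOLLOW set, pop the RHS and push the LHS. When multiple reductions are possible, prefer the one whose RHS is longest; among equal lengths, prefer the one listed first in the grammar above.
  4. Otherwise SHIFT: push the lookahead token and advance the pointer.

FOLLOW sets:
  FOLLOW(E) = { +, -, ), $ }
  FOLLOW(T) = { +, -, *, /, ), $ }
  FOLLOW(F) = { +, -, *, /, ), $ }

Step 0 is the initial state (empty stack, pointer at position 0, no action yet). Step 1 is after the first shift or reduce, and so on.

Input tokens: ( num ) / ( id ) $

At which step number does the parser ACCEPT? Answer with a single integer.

Answer: 19

Derivation:
Step 1: shift (. Stack=[(] ptr=1 lookahead=num remaining=[num ) / ( id ) $]
Step 2: shift num. Stack=[( num] ptr=2 lookahead=) remaining=[) / ( id ) $]
Step 3: reduce F->num. Stack=[( F] ptr=2 lookahead=) remaining=[) / ( id ) $]
Step 4: reduce T->F. Stack=[( T] ptr=2 lookahead=) remaining=[) / ( id ) $]
Step 5: reduce E->T. Stack=[( E] ptr=2 lookahead=) remaining=[) / ( id ) $]
Step 6: shift ). Stack=[( E )] ptr=3 lookahead=/ remaining=[/ ( id ) $]
Step 7: reduce F->( E ). Stack=[F] ptr=3 lookahead=/ remaining=[/ ( id ) $]
Step 8: reduce T->F. Stack=[T] ptr=3 lookahead=/ remaining=[/ ( id ) $]
Step 9: shift /. Stack=[T /] ptr=4 lookahead=( remaining=[( id ) $]
Step 10: shift (. Stack=[T / (] ptr=5 lookahead=id remaining=[id ) $]
Step 11: shift id. Stack=[T / ( id] ptr=6 lookahead=) remaining=[) $]
Step 12: reduce F->id. Stack=[T / ( F] ptr=6 lookahead=) remaining=[) $]
Step 13: reduce T->F. Stack=[T / ( T] ptr=6 lookahead=) remaining=[) $]
Step 14: reduce E->T. Stack=[T / ( E] ptr=6 lookahead=) remaining=[) $]
Step 15: shift ). Stack=[T / ( E )] ptr=7 lookahead=$ remaining=[$]
Step 16: reduce F->( E ). Stack=[T / F] ptr=7 lookahead=$ remaining=[$]
Step 17: reduce T->T / F. Stack=[T] ptr=7 lookahead=$ remaining=[$]
Step 18: reduce E->T. Stack=[E] ptr=7 lookahead=$ remaining=[$]
Step 19: accept. Stack=[E] ptr=7 lookahead=$ remaining=[$]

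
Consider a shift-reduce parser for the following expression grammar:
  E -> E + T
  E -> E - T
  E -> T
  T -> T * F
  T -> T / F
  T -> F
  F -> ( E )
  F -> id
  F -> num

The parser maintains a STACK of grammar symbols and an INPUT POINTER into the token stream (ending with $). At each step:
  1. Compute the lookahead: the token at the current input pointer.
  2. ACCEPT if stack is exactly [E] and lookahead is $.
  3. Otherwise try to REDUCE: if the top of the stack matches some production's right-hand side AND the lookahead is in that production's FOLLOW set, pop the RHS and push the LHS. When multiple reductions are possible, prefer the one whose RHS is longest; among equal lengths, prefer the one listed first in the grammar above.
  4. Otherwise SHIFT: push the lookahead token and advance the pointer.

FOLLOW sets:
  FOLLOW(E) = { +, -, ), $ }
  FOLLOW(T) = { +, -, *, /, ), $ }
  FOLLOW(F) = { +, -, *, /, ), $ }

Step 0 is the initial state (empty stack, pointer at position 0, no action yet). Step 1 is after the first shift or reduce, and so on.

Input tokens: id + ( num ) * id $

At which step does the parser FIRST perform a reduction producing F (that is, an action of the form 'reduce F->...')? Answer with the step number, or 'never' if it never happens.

Step 1: shift id. Stack=[id] ptr=1 lookahead=+ remaining=[+ ( num ) * id $]
Step 2: reduce F->id. Stack=[F] ptr=1 lookahead=+ remaining=[+ ( num ) * id $]

Answer: 2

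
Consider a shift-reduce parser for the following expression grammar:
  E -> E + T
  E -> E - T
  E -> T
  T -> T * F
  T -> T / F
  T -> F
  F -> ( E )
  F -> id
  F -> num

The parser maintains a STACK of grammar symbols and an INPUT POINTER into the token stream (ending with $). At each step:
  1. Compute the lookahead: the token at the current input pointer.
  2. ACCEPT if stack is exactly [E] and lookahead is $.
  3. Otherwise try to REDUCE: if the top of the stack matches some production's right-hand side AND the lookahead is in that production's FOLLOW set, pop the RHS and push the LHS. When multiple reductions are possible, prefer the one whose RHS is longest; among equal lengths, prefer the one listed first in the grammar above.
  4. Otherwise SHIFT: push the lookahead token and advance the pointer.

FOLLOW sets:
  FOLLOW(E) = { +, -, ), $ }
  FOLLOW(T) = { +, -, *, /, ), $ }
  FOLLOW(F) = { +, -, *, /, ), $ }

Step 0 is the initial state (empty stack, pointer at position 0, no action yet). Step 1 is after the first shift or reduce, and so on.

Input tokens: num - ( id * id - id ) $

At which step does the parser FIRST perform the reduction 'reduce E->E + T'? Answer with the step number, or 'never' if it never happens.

Step 1: shift num. Stack=[num] ptr=1 lookahead=- remaining=[- ( id * id - id ) $]
Step 2: reduce F->num. Stack=[F] ptr=1 lookahead=- remaining=[- ( id * id - id ) $]
Step 3: reduce T->F. Stack=[T] ptr=1 lookahead=- remaining=[- ( id * id - id ) $]
Step 4: reduce E->T. Stack=[E] ptr=1 lookahead=- remaining=[- ( id * id - id ) $]
Step 5: shift -. Stack=[E -] ptr=2 lookahead=( remaining=[( id * id - id ) $]
Step 6: shift (. Stack=[E - (] ptr=3 lookahead=id remaining=[id * id - id ) $]
Step 7: shift id. Stack=[E - ( id] ptr=4 lookahead=* remaining=[* id - id ) $]
Step 8: reduce F->id. Stack=[E - ( F] ptr=4 lookahead=* remaining=[* id - id ) $]
Step 9: reduce T->F. Stack=[E - ( T] ptr=4 lookahead=* remaining=[* id - id ) $]
Step 10: shift *. Stack=[E - ( T *] ptr=5 lookahead=id remaining=[id - id ) $]
Step 11: shift id. Stack=[E - ( T * id] ptr=6 lookahead=- remaining=[- id ) $]
Step 12: reduce F->id. Stack=[E - ( T * F] ptr=6 lookahead=- remaining=[- id ) $]
Step 13: reduce T->T * F. Stack=[E - ( T] ptr=6 lookahead=- remaining=[- id ) $]
Step 14: reduce E->T. Stack=[E - ( E] ptr=6 lookahead=- remaining=[- id ) $]
Step 15: shift -. Stack=[E - ( E -] ptr=7 lookahead=id remaining=[id ) $]
Step 16: shift id. Stack=[E - ( E - id] ptr=8 lookahead=) remaining=[) $]
Step 17: reduce F->id. Stack=[E - ( E - F] ptr=8 lookahead=) remaining=[) $]
Step 18: reduce T->F. Stack=[E - ( E - T] ptr=8 lookahead=) remaining=[) $]
Step 19: reduce E->E - T. Stack=[E - ( E] ptr=8 lookahead=) remaining=[) $]
Step 20: shift ). Stack=[E - ( E )] ptr=9 lookahead=$ remaining=[$]
Step 21: reduce F->( E ). Stack=[E - F] ptr=9 lookahead=$ remaining=[$]
Step 22: reduce T->F. Stack=[E - T] ptr=9 lookahead=$ remaining=[$]
Step 23: reduce E->E - T. Stack=[E] ptr=9 lookahead=$ remaining=[$]
Step 24: accept. Stack=[E] ptr=9 lookahead=$ remaining=[$]

Answer: never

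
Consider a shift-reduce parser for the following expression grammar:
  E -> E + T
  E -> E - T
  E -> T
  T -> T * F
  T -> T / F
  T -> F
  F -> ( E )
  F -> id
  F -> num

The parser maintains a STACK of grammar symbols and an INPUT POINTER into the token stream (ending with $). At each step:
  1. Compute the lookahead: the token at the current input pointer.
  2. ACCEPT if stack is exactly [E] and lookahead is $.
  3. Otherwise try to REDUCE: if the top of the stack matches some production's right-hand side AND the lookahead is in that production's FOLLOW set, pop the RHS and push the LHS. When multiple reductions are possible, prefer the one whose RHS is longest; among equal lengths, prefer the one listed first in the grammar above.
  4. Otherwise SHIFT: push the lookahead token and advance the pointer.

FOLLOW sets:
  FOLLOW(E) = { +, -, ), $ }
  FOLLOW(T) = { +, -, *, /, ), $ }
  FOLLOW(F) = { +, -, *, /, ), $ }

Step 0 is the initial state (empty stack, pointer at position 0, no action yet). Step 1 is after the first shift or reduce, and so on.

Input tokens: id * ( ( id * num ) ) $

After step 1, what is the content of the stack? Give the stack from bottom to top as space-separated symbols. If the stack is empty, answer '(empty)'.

Step 1: shift id. Stack=[id] ptr=1 lookahead=* remaining=[* ( ( id * num ) ) $]

Answer: id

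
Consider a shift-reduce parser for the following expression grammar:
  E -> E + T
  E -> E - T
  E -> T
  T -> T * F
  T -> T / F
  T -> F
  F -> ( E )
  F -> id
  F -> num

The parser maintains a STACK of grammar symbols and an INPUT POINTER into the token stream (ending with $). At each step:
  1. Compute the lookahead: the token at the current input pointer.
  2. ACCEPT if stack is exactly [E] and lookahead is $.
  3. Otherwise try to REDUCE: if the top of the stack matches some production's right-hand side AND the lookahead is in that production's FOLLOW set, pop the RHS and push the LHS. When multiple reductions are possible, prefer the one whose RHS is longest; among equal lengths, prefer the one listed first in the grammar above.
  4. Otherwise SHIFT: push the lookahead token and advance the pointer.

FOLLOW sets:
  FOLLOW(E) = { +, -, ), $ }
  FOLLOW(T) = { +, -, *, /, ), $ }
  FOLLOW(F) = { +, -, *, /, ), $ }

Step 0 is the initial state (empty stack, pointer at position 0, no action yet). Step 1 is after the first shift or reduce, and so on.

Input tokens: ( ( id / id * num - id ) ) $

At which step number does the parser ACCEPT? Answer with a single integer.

Step 1: shift (. Stack=[(] ptr=1 lookahead=( remaining=[( id / id * num - id ) ) $]
Step 2: shift (. Stack=[( (] ptr=2 lookahead=id remaining=[id / id * num - id ) ) $]
Step 3: shift id. Stack=[( ( id] ptr=3 lookahead=/ remaining=[/ id * num - id ) ) $]
Step 4: reduce F->id. Stack=[( ( F] ptr=3 lookahead=/ remaining=[/ id * num - id ) ) $]
Step 5: reduce T->F. Stack=[( ( T] ptr=3 lookahead=/ remaining=[/ id * num - id ) ) $]
Step 6: shift /. Stack=[( ( T /] ptr=4 lookahead=id remaining=[id * num - id ) ) $]
Step 7: shift id. Stack=[( ( T / id] ptr=5 lookahead=* remaining=[* num - id ) ) $]
Step 8: reduce F->id. Stack=[( ( T / F] ptr=5 lookahead=* remaining=[* num - id ) ) $]
Step 9: reduce T->T / F. Stack=[( ( T] ptr=5 lookahead=* remaining=[* num - id ) ) $]
Step 10: shift *. Stack=[( ( T *] ptr=6 lookahead=num remaining=[num - id ) ) $]
Step 11: shift num. Stack=[( ( T * num] ptr=7 lookahead=- remaining=[- id ) ) $]
Step 12: reduce F->num. Stack=[( ( T * F] ptr=7 lookahead=- remaining=[- id ) ) $]
Step 13: reduce T->T * F. Stack=[( ( T] ptr=7 lookahead=- remaining=[- id ) ) $]
Step 14: reduce E->T. Stack=[( ( E] ptr=7 lookahead=- remaining=[- id ) ) $]
Step 15: shift -. Stack=[( ( E -] ptr=8 lookahead=id remaining=[id ) ) $]
Step 16: shift id. Stack=[( ( E - id] ptr=9 lookahead=) remaining=[) ) $]
Step 17: reduce F->id. Stack=[( ( E - F] ptr=9 lookahead=) remaining=[) ) $]
Step 18: reduce T->F. Stack=[( ( E - T] ptr=9 lookahead=) remaining=[) ) $]
Step 19: reduce E->E - T. Stack=[( ( E] ptr=9 lookahead=) remaining=[) ) $]
Step 20: shift ). Stack=[( ( E )] ptr=10 lookahead=) remaining=[) $]
Step 21: reduce F->( E ). Stack=[( F] ptr=10 lookahead=) remaining=[) $]
Step 22: reduce T->F. Stack=[( T] ptr=10 lookahead=) remaining=[) $]
Step 23: reduce E->T. Stack=[( E] ptr=10 lookahead=) remaining=[) $]
Step 24: shift ). Stack=[( E )] ptr=11 lookahead=$ remaining=[$]
Step 25: reduce F->( E ). Stack=[F] ptr=11 lookahead=$ remaining=[$]
Step 26: reduce T->F. Stack=[T] ptr=11 lookahead=$ remaining=[$]
Step 27: reduce E->T. Stack=[E] ptr=11 lookahead=$ remaining=[$]
Step 28: accept. Stack=[E] ptr=11 lookahead=$ remaining=[$]

Answer: 28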